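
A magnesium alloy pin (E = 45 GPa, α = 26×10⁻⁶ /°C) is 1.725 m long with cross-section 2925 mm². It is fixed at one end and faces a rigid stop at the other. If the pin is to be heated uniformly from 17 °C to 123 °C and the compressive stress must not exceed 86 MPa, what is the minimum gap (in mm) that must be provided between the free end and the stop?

g ≈ 1.46 mm

With no wall the pin would lengthen by αΔT L = 26×10⁻⁶ × 106 × 1725 = 4.754 mm.
A stress of 86 MPa corresponds to the wall pushing the pin back by σL/E = 86×1725/(45×10³) = 3.297 mm.
So the gap has to take up the difference, g_min = δ_free − σL/E = 4.754 − 3.297 = 1.457 mm.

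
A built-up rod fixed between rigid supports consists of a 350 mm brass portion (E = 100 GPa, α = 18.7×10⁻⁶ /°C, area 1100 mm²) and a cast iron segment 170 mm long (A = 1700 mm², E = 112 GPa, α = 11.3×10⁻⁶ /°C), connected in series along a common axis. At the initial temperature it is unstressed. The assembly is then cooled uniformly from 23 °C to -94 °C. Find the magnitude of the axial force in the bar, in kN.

P ≈ 243 kN (tensile)

Free thermal contraction of the whole bar: Σ αᵢΔT Lᵢ = 18.7×10⁻⁶×117×350 + 11.3×10⁻⁶×117×170 = 0.9905 mm.
The rigid supports impose zero overall length change; the single axial force P common to all segments must satisfy P Σ Lᵢ/(AᵢEᵢ) = δ_free.
Σ Lᵢ/(AᵢEᵢ) = 350/(1100×100×10³) + 170/(1700×112×10³) = 4.075×10⁻⁶ mm/N.
Hence P = δ_free / Σ(L/AE) = 0.9905/4.075×10⁻⁶ = 243.1 kN (tensile).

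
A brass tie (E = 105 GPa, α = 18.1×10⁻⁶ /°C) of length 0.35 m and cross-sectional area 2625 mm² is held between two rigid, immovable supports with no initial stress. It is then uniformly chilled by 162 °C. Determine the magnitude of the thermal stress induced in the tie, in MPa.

With length fixed, the mechanical strain must cancel the thermal strain αΔT = 18.1×10⁻⁶ × 162 = 2932.2×10⁻⁶.
σ = EαΔT = 105×10³ × 18.1×10⁻⁶ × 162 = 307.9 MPa (tensile; the tie is trying to contract).

σ ≈ 308 MPa (tensile)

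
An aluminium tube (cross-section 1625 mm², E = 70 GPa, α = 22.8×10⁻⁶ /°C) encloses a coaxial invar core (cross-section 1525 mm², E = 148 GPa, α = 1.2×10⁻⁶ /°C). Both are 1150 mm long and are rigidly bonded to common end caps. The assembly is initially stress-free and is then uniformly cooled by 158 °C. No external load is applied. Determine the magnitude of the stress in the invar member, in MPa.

σ ≈ 169 MPa (compressive)

The aluminium has the larger α, so on cooling it would change length more than the invar if both were free. The rigid plates force a common final length, so the aluminium is put into tension and the invar into compression, with equal and opposite forces P (no external load).
Equating the net (thermal + elastic) strains gives |α₁ − α₂|·ΔT = P·[1/(A₁E₁) + 1/(A₂E₂)].
|α₁ − α₂|·ΔT = 21.6×10⁻⁶ × 158 = 0.003413.
1/(A₁E₁) + 1/(A₂E₂) = 1/(1625×70×10³) + 1/(1525×148×10³) = 1.322×10⁻⁸ N⁻¹.
P = 0.003413 / 1.322×10⁻⁸ = 258100 N = 258.1 kN.
σ_{invar} = P/A₂ = 258100/1525 = 169.3 MPa, compressive.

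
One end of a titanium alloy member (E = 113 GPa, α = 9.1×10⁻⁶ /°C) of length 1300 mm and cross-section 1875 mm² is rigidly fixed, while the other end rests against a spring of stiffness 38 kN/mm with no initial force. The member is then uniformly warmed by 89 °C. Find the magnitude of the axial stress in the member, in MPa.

σ ≈ 17.3 MPa (compressive)

Free thermal expansion: δ_free = αΔT L = 9.1×10⁻⁶ × 89 × 1300 = 1.053 mm.
Let P be the compressive force at the spring. The member shortens elastically by PL/(AE) and the spring compresses by P/k; together these equal δ_free.
So P = δ_free / [L/(AE) + 1/k] = 1.053 / [ 1300/(1875×113×10³) + 1/(38×10³) ].
P = 1.053 / 3.245×10⁻⁵ = 32440 N.
σ = P/A = 32440/1875 = 17.3 MPa.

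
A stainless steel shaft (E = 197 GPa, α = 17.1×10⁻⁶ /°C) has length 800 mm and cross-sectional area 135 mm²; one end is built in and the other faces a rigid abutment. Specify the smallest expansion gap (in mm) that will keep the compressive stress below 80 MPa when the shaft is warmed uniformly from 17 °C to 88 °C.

g ≈ 0.646 mm

Free expansion if unrestrained: δ_free = αΔT L = 17.1×10⁻⁶ × 71 × 800 = 0.9713 mm.
At the allowable stress the elastic shortening the wall may impose is σL/E = 80 × 800 / (197×10³) = 0.3249 mm.
The gap must absorb the remainder: g_min = 0.9713 − 0.3249 = 0.6464 mm.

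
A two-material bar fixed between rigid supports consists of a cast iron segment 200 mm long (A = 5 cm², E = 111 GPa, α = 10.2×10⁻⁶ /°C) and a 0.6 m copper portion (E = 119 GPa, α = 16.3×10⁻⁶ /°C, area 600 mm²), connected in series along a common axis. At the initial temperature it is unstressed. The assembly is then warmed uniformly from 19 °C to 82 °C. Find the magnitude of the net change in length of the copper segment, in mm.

Free thermal expansion of the whole bar: Σ αᵢΔT Lᵢ = 10.2×10⁻⁶×63×200 + 16.3×10⁻⁶×63×600 = 0.7447 mm.
The rigid supports impose zero overall length change; the single axial force P common to all segments must satisfy P Σ Lᵢ/(AᵢEᵢ) = δ_free.
The series flexibility is Σ Lᵢ/(AᵢEᵢ) = 200/(500×111×10³) + 600/(600×119×10³) = 1.201×10⁻⁵ mm/N.
P = 0.7447 / 1.201×10⁻⁵ = 62020 N = 62.02 kN, compressive.
For the copper segment, free thermal change = 16.3×10⁻⁶×63×600 = 0.6161 mm and elastic change from P = 62020×600/(600×119×10³) = 0.5212 mm; these oppose, so the net change is 0.095 mm (segment lengthens).

|ΔL| ≈ 0.095 mm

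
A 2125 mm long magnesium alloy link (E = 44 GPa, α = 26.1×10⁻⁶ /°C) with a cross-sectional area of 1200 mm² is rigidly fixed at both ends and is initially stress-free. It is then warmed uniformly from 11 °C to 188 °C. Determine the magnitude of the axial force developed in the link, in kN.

P ≈ 244 kN (compressive)

Full restraint means ε = 0, so the stress is σ = EαΔT = 44×10³ × 26.1×10⁻⁶ × 177 = 203.3 MPa.
Axial force P = σA = 203.3 × 1200 = 243900 N = 243.9 kN, compressive.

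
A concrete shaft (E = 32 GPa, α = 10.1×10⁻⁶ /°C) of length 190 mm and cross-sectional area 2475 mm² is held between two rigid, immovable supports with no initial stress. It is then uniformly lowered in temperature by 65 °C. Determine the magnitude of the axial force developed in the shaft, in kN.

Full restraint means ε = 0, so the stress is σ = EαΔT = 32×10³ × 10.1×10⁻⁶ × 65 = 21.01 MPa.
P = AEαΔT = 2475 × 32×10³ × 10.1×10⁻⁶ × 65 = 51.99 kN (tensile).

P ≈ 52 kN (tensile)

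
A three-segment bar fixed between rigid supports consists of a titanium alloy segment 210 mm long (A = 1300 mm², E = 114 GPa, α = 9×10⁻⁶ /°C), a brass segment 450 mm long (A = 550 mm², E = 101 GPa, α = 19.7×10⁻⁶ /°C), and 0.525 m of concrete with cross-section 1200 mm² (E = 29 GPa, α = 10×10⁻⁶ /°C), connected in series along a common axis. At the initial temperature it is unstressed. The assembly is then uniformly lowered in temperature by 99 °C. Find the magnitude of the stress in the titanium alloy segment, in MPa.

σ ≈ 49.5 MPa (tensile)

If the supports were absent, the total length change would be Σ αᵢΔT Lᵢ = 9×10⁻⁶×99×210 + 19.7×10⁻⁶×99×450 + 10×10⁻⁶×99×525 = 1.584 mm.
The walls prevent any net length change, so an axial force P (same in every segment) develops. Compatibility: P · Σ Lᵢ/(AᵢEᵢ) = δ_free.
The series flexibility is Σ Lᵢ/(AᵢEᵢ) = 210/(1300×114×10³) + 450/(550×101×10³) + 525/(1200×29×10³) = 2.46×10⁻⁵ mm/N.
P = 1.584 / 2.46×10⁻⁵ = 64400 N = 64.4 kN, tensile.
σ_{titanium alloy} = P / A = 64400 / 1300 = 49.54 MPa.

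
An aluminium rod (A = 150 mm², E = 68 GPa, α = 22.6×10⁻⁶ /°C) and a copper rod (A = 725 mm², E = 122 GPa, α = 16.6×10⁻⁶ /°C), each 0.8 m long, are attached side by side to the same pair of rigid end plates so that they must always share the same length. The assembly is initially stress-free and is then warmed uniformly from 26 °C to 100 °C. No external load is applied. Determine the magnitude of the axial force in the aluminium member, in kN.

P ≈ 4.06 kN (compressive in the aluminium)

Both members must finish at the same length. With the larger α, the aluminium tends to over-expand; the plates restrain it, putting the aluminium in compression and the copper in tension. With no external load the two internal forces are equal and opposite, magnitude P.
Compatibility of the two members (thermal + elastic change equal): (α₁ − α₂)ΔT = P·[1/(A₁E₁) + 1/(A₂E₂)].
|α₁ − α₂|·ΔT = 6×10⁻⁶ × 74 = 0.000444.
1/(A₁E₁) + 1/(A₂E₂) = 1/(150×68×10³) + 1/(725×122×10³) = 1.093×10⁻⁷ N⁻¹.
P = 0.000444 / 1.093×10⁻⁷ = 4061 N = 4.061 kN.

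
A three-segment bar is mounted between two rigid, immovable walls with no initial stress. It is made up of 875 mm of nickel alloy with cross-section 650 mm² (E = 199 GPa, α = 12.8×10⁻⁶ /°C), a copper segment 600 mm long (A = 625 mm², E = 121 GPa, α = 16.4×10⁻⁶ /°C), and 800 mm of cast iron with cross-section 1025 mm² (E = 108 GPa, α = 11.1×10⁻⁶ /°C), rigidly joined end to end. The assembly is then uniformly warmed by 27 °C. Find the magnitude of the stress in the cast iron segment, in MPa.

Free thermal expansion of the whole bar: Σ αᵢΔT Lᵢ = 12.8×10⁻⁶×27×875 + 16.4×10⁻⁶×27×600 + 11.1×10⁻⁶×27×800 = 0.8078 mm.
Since the ends are fixed, an axial force P builds up, equal in every segment, with P · Σ Lᵢ/(AᵢEᵢ) = δ_free.
Σ Lᵢ/(AᵢEᵢ) = 875/(650×199×10³) + 600/(625×121×10³) + 800/(1025×108×10³) = 2.193×10⁻⁵ mm/N.
So P = 0.8078 / 2.193×10⁻⁵ = 36.85 kN, compressive.
σ_{cast iron} = P / A = 36850 / 1025 = 35.95 MPa.

σ ≈ 35.9 MPa (compressive)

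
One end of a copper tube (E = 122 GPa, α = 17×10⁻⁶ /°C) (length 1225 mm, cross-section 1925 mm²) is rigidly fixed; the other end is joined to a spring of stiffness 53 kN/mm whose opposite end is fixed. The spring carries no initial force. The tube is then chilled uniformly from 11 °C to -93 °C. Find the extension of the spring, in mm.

If the spring were absent the tube would shorten by αΔT L = 17×10⁻⁶ × 104 × 1225 = 2.166 mm.
Let P be the tensile force in the spring. The tube extends elastically by PL/(AE) and the spring stretches by P/k; together these equal δ_free.
So P = δ_free / [L/(AE) + 1/k] = 2.166 / [ 1225/(1925×122×10³) + 1/(53×10³) ].
P = 2.166 / 2.408×10⁻⁵ = 89930 N.
Spring extension = P/k = 89930/(53×10³) = 1.697 mm.

δ ≈ 1.7 mm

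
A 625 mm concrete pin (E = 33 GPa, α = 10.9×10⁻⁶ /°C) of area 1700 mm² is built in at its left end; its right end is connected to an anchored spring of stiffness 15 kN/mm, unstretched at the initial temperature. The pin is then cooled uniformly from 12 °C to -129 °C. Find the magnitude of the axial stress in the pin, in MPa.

σ ≈ 7.26 MPa (tensile)

If the spring were absent the pin would shorten by αΔT L = 10.9×10⁻⁶ × 141 × 625 = 0.9606 mm.
Let P be the tensile force in the spring. The pin extends elastically by PL/(AE) and the spring stretches by P/k; together these equal δ_free.
P [ L/(AE) + 1/k ] = δ_free → P [ 625/(1700×33×10³) + 1/(15×10³) ] = 0.9606.
P = 0.9606 / 7.781×10⁻⁵ = 12350 N.
σ = P/A = 12350/1700 = 7.262 MPa.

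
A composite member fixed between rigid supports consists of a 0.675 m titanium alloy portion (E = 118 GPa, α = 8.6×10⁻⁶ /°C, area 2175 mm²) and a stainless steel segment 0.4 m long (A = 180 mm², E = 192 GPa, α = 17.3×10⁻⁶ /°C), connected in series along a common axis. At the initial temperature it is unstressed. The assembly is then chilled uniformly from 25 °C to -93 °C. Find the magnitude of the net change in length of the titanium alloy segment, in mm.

|ΔL| ≈ 0.407 mm

Free thermal contraction of the whole bar: Σ αᵢΔT Lᵢ = 8.6×10⁻⁶×118×675 + 17.3×10⁻⁶×118×400 = 1.502 mm.
The rigid supports impose zero overall length change; the single axial force P common to all segments must satisfy P Σ Lᵢ/(AᵢEᵢ) = δ_free.
The series flexibility is Σ Lᵢ/(AᵢEᵢ) = 675/(2175×118×10³) + 400/(180×192×10³) = 1.42×10⁻⁵ mm/N.
So P = 1.502 / 1.42×10⁻⁵ = 105.7 kN, tensile.
For the titanium alloy segment, free thermal change = 8.6×10⁻⁶×118×675 = 0.685 mm and elastic change from P = 105700×675/(2175×118×10³) = 0.278 mm; these oppose, so the net change is 0.407 mm (segment shortens).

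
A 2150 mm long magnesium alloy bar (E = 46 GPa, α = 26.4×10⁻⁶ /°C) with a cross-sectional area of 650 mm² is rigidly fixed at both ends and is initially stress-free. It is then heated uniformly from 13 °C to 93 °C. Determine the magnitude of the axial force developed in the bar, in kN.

The ends cannot move, so σ = EαΔT = 46×10³ × 26.4×10⁻⁶ × 80 = 97.15 MPa.
Axial force P = σA = 97.15 × 650 = 63150 N = 63.15 kN, compressive.

P ≈ 63.1 kN (compressive)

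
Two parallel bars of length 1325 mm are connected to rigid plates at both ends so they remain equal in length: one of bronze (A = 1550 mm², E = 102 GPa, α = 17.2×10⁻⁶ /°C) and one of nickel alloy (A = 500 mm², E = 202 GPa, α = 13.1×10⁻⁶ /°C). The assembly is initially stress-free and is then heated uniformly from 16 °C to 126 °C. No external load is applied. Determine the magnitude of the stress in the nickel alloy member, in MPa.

The bronze has the larger α, so on heating it would change length more than the nickel alloy if both were free. The rigid plates force a common final length, so the bronze is put into compression and the nickel alloy into tension, with equal and opposite forces P (no external load).
Setting the final lengths equal and cancelling L: (α₁ − α₂)ΔT = P/(A₁E₁) + P/(A₂E₂).
|α₁ − α₂|·ΔT = 4.1×10⁻⁶ × 110 = 0.000451.
1/(A₁E₁) + 1/(A₂E₂) = 1/(1550×102×10³) + 1/(500×202×10³) = 1.623×10⁻⁸ N⁻¹.
P = 0.000451 / 1.623×10⁻⁸ = 27790 N = 27.79 kN.
σ_{nickel alloy} = P/A₂ = 27790/500 = 55.59 MPa, tensile.

σ ≈ 55.6 MPa (tensile)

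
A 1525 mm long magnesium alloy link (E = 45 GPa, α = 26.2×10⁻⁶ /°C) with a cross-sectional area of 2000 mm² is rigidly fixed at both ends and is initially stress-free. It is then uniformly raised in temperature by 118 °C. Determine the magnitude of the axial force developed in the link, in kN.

With zero net strain, σ = E·αΔT = 45 GPa × 26.2×10⁻⁶ × 118 = 139.1 MPa.
Then P = σA = 139.1 × 2000 mm² = 278.2 kN, compressive.

P ≈ 278 kN (compressive)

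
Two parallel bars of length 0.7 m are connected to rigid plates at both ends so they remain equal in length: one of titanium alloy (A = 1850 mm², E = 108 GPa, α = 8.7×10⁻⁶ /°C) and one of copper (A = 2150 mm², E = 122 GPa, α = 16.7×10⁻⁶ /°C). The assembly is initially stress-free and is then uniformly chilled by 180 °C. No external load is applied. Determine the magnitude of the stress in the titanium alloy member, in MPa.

The copper has the larger α, so on cooling it would change length more than the titanium alloy if both were free. The rigid plates force a common final length, so the copper is put into tension and the titanium alloy into compression, with equal and opposite forces P (no external load).
Setting the final lengths equal and cancelling L: (α₁ − α₂)ΔT = P/(A₁E₁) + P/(A₂E₂).
|α₁ − α₂|·ΔT = 8×10⁻⁶ × 180 = 0.00144.
1/(A₁E₁) + 1/(A₂E₂) = 1/(1850×108×10³) + 1/(2150×122×10³) = 8.817×10⁻⁹ N⁻¹.
So P = 0.00144 / 8.817×10⁻⁹ = 163.3 kN.
σ_{titanium alloy} = P/A₁ = 163300/1850 = 88.28 MPa, compressive.

σ ≈ 88.3 MPa (compressive)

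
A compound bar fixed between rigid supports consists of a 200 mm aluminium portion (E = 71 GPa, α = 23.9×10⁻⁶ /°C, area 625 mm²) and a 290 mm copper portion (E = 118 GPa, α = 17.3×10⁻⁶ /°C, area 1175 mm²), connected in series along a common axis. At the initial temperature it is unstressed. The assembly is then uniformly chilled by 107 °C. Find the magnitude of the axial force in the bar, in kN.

P ≈ 159 kN (tensile)

With the walls removed the bar would change length by δ_free = Σ αᵢΔT Lᵢ = 23.9×10⁻⁶×107×200 + 17.3×10⁻⁶×107×290 = 1.048 mm.
The rigid supports impose zero overall length change; the single axial force P common to all segments must satisfy P Σ Lᵢ/(AᵢEᵢ) = δ_free.
The series flexibility is Σ Lᵢ/(AᵢEᵢ) = 200/(625×71×10³) + 290/(1175×118×10³) = 6.599×10⁻⁶ mm/N.
So P = 1.048 / 6.599×10⁻⁶ = 158.9 kN, tensile.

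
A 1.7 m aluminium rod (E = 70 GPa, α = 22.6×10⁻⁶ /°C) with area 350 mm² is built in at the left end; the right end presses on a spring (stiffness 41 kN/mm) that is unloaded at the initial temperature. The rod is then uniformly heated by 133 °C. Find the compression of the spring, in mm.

Free thermal expansion: δ_free = αΔT L = 22.6×10⁻⁶ × 133 × 1700 = 5.11 mm.
With a force P in the spring, the elastic change of the rod is PL/(AE) and that of the spring is P/k; compatibility requires their sum to equal δ_free.
P [ L/(AE) + 1/k ] = δ_free → P [ 1700/(350×70×10³) + 1/(41×10³) ] = 5.11.
P = 5.11 / 9.378×10⁻⁵ = 54490 N.
Spring compression = P/k = 54490/(41×10³) = 1.329 mm.

δ ≈ 1.33 mm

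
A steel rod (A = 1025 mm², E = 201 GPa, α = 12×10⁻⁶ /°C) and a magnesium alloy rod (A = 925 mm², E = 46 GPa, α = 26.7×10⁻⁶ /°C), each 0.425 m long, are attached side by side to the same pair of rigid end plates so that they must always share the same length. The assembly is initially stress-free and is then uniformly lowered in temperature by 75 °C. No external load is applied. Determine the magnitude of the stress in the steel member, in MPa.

σ ≈ 37.9 MPa (compressive)

The magnesium alloy has the larger α, so on cooling it would change length more than the steel if both were free. The rigid plates force a common final length, so the magnesium alloy is put into tension and the steel into compression, with equal and opposite forces P (no external load).
Compatibility of the two members (thermal + elastic change equal): (α₁ − α₂)ΔT = P·[1/(A₁E₁) + 1/(A₂E₂)].
|α₁ − α₂|·ΔT = 14.7×10⁻⁶ × 75 = 0.001102.
1/(A₁E₁) + 1/(A₂E₂) = 1/(1025×201×10³) + 1/(925×46×10³) = 2.836×10⁻⁸ N⁻¹.
P = 0.001102 / 2.836×10⁻⁸ = 38880 N = 38.88 kN.
σ_{steel} = P/A₁ = 38880/1025 = 37.93 MPa, compressive.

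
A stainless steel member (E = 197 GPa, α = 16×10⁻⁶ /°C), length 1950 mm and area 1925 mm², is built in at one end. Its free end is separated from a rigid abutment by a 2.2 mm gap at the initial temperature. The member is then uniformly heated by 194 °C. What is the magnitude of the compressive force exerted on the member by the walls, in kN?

Free thermal elongation = αΔT L = 16×10⁻⁶ × 194 × 1950 = 6.053 mm.
The gap closes (δ_free > 2.2 mm) and the wall then resists a further 6.053 − 2.2 = 3.853 mm of expansion.
That suppressed elongation corresponds to σ = E·Δ/L = 197×10³ × 3.853/1950 = 389.2 MPa.
Force on the wall = σA = 389.2 × 1925 mm² = 749.3 kN.

P ≈ 749 kN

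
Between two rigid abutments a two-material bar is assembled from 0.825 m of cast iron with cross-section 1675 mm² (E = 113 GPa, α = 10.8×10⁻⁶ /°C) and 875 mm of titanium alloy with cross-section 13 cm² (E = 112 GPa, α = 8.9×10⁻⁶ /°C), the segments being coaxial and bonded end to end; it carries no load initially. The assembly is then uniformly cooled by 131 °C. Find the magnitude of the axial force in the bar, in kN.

With the walls removed the bar would change length by δ_free = Σ αᵢΔT Lᵢ = 10.8×10⁻⁶×131×825 + 8.9×10⁻⁶×131×875 = 2.187 mm.
Since the ends are fixed, an axial force P builds up, equal in every segment, with P · Σ Lᵢ/(AᵢEᵢ) = δ_free.
The series flexibility is Σ Lᵢ/(AᵢEᵢ) = 825/(1675×113×10³) + 875/(1300×112×10³) = 1.037×10⁻⁵ mm/N.
Hence P = δ_free / Σ(L/AE) = 2.187/1.037×10⁻⁵ = 211 kN (tensile).

P ≈ 211 kN (tensile)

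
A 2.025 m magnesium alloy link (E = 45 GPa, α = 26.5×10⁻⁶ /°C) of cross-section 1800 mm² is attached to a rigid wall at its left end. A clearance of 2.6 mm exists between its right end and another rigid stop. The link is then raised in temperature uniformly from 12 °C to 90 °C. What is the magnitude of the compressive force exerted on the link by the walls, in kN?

P ≈ 63.4 kN

Unrestrained expansion: δ_free = αΔT L = 26.5×10⁻⁶ × 78 × 2025 = 4.186 mm.
This exceeds the 2.6 mm gap, so the wall pushes back. The portion of expansion that must be recovered elastically is δ_free − gap = 4.186 − 2.6 = 1.586 mm.
So σ = E(δ_free − g)/L = 45×10³ × 1.586/2025 = 35.24 MPa.
Force on the wall = σA = 35.24 × 1800 mm² = 63.43 kN.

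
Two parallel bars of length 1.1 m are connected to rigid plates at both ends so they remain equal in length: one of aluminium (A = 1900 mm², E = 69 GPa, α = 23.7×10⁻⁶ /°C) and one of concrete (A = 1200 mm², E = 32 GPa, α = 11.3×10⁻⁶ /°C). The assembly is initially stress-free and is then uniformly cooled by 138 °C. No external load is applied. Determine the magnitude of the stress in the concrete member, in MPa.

Both members must finish at the same length. With the larger α, the aluminium tends to over-contract; the plates restrain it, putting the aluminium in tension and the concrete in compression. With no external load the two internal forces are equal and opposite, magnitude P.
Compatibility of the two members (thermal + elastic change equal): (α₁ − α₂)ΔT = P·[1/(A₁E₁) + 1/(A₂E₂)].
|α₁ − α₂|·ΔT = 12.4×10⁻⁶ × 138 = 0.001711.
1/(A₁E₁) + 1/(A₂E₂) = 1/(1900×69×10³) + 1/(1200×32×10³) = 3.367×10⁻⁸ N⁻¹.
So P = 0.001711 / 3.367×10⁻⁸ = 50.82 kN.
σ_{concrete} = P/A₂ = 50820/1200 = 42.35 MPa, compressive.

σ ≈ 42.4 MPa (compressive)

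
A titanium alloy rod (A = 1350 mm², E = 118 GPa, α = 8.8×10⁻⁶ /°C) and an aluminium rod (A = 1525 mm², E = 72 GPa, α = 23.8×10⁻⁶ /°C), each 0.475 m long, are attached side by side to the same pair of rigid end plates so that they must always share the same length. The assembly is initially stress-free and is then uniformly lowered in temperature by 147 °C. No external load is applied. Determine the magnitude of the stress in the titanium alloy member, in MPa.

σ ≈ 106 MPa (compressive)

Both members must finish at the same length. With the larger α, the aluminium tends to over-contract; the plates restrain it, putting the aluminium in tension and the titanium alloy in compression. With no external load the two internal forces are equal and opposite, magnitude P.
Setting the final lengths equal and cancelling L: (α₁ − α₂)ΔT = P/(A₁E₁) + P/(A₂E₂).
|α₁ − α₂|·ΔT = 15×10⁻⁶ × 147 = 0.002205.
1/(A₁E₁) + 1/(A₂E₂) = 1/(1350×118×10³) + 1/(1525×72×10³) = 1.538×10⁻⁸ N⁻¹.
P = 0.002205 / 1.538×10⁻⁸ = 143300 N = 143.3 kN.
σ_{titanium alloy} = P/A₁ = 143300/1350 = 106.2 MPa, compressive.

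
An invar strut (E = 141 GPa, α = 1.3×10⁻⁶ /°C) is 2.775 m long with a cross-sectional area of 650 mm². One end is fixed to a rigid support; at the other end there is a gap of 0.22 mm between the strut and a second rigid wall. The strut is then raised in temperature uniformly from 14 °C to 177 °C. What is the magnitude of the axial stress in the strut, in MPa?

Free thermal elongation = αΔT L = 1.3×10⁻⁶ × 163 × 2775 = 0.588 mm.
This exceeds the 0.22 mm gap, so the wall pushes back. The portion of expansion that must be recovered elastically is δ_free − gap = 0.588 − 0.22 = 0.368 mm.
So σ = E(δ_free − g)/L = 141×10³ × 0.368/2775 = 18.7 MPa.

σ ≈ 18.7 MPa (compressive)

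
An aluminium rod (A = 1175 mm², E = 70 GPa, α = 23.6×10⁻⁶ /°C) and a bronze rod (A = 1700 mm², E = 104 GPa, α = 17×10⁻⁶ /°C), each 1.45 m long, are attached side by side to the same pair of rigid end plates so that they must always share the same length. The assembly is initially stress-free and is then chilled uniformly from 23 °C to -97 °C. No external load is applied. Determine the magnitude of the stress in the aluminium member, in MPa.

σ ≈ 37.8 MPa (tensile)

Both members must finish at the same length. With the larger α, the aluminium tends to over-contract; the plates restrain it, putting the aluminium in tension and the bronze in compression. With no external load the two internal forces are equal and opposite, magnitude P.
Equating the net (thermal + elastic) strains gives |α₁ − α₂|·ΔT = P·[1/(A₁E₁) + 1/(A₂E₂)].
|α₁ − α₂|·ΔT = 6.6×10⁻⁶ × 120 = 0.000792.
1/(A₁E₁) + 1/(A₂E₂) = 1/(1175×70×10³) + 1/(1700×104×10³) = 1.781×10⁻⁸ N⁻¹.
P = 0.000792 / 1.781×10⁻⁸ = 44460 N = 44.46 kN.
σ_{aluminium} = P/A₁ = 44460/1175 = 37.84 MPa, tensile.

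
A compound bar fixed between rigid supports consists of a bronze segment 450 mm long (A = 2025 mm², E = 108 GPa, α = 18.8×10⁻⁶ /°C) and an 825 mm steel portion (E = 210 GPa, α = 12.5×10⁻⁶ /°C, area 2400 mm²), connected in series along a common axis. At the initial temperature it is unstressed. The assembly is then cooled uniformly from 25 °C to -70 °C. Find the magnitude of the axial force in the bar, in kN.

With the walls removed the bar would change length by δ_free = Σ αᵢΔT Lᵢ = 18.8×10⁻⁶×95×450 + 12.5×10⁻⁶×95×825 = 1.783 mm.
The walls prevent any net length change, so an axial force P (same in every segment) develops. Compatibility: P · Σ Lᵢ/(AᵢEᵢ) = δ_free.
Σ Lᵢ/(AᵢEᵢ) = 450/(2025×108×10³) + 825/(2400×210×10³) = 3.695×10⁻⁶ mm/N.
Hence P = δ_free / Σ(L/AE) = 1.783/3.695×10⁻⁶ = 482.7 kN (tensile).

P ≈ 483 kN (tensile)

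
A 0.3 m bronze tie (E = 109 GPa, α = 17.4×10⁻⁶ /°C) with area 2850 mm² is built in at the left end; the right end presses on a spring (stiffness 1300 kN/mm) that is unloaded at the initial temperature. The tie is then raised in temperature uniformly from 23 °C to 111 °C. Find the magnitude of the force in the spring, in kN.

P ≈ 265 kN

If the spring were absent the tie would lengthen by αΔT L = 17.4×10⁻⁶ × 88 × 300 = 0.4594 mm.
Let P be the compressive force at the spring. The tie shortens elastically by PL/(AE) and the spring compresses by P/k; together these equal δ_free.
P [ L/(AE) + 1/k ] = δ_free → P [ 300/(2850×109×10³) + 1/(1300×10³) ] = 0.4594.
P = 0.4594 / 1.735×10⁻⁶ = 264800 N.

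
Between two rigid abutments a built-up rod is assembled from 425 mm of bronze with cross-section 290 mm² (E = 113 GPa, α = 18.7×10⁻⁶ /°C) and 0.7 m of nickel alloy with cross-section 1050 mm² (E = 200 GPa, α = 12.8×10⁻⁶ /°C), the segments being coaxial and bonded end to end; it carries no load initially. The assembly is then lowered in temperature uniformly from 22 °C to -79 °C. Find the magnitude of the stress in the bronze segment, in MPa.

σ ≈ 361 MPa (tensile)

With the walls removed the bar would change length by δ_free = Σ αᵢΔT Lᵢ = 18.7×10⁻⁶×101×425 + 12.8×10⁻⁶×101×700 = 1.708 mm.
The rigid supports impose zero overall length change; the single axial force P common to all segments must satisfy P Σ Lᵢ/(AᵢEᵢ) = δ_free.
Σ Lᵢ/(AᵢEᵢ) = 425/(290×113×10³) + 700/(1050×200×10³) = 1.63×10⁻⁵ mm/N.
So P = 1.708 / 1.63×10⁻⁵ = 104.7 kN, tensile.
σ_{bronze} = P / A = 104700 / 290 = 361.2 MPa.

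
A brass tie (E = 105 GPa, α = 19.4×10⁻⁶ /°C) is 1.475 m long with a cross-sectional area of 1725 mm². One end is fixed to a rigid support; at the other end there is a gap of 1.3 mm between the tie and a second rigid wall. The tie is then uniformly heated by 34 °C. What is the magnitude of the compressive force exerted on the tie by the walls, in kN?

Unrestrained expansion: δ_free = αΔT L = 19.4×10⁻⁶ × 34 × 1475 = 0.9729 mm.
This is smaller than the 1.3 mm clearance, so the tie expands freely without reaching the stop — the stress is zero.

P ≈ 0 kN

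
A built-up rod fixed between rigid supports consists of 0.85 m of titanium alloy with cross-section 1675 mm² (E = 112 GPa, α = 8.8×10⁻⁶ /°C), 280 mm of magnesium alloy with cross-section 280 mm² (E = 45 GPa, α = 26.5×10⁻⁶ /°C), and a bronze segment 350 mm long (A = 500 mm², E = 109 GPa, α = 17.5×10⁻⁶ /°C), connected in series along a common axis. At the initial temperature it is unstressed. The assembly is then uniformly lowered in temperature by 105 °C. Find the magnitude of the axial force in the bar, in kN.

P ≈ 66.5 kN (tensile)

If the supports were absent, the total length change would be Σ αᵢΔT Lᵢ = 8.8×10⁻⁶×105×850 + 26.5×10⁻⁶×105×280 + 17.5×10⁻⁶×105×350 = 2.208 mm.
The walls prevent any net length change, so an axial force P (same in every segment) develops. Compatibility: P · Σ Lᵢ/(AᵢEᵢ) = δ_free.
The series flexibility is Σ Lᵢ/(AᵢEᵢ) = 850/(1675×112×10³) + 280/(280×45×10³) + 350/(500×109×10³) = 3.318×10⁻⁵ mm/N.
Hence P = δ_free / Σ(L/AE) = 2.208/3.318×10⁻⁵ = 66.54 kN (tensile).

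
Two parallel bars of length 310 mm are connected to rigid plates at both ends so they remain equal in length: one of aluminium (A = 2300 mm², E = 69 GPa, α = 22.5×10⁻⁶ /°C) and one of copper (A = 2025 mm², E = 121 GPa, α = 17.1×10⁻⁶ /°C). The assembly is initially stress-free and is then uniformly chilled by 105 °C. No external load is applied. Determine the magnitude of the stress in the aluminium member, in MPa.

Equilibrium of a rigid end plate with no external load gives equal and opposite internal forces ±P in the two members. Since α_{aluminium} > α_{copper}, cooling drives the aluminium into tension and the copper into compression.
Compatibility of the two members (thermal + elastic change equal): (α₁ − α₂)ΔT = P·[1/(A₁E₁) + 1/(A₂E₂)].
|α₁ − α₂|·ΔT = 5.4×10⁻⁶ × 105 = 0.000567.
1/(A₁E₁) + 1/(A₂E₂) = 1/(2300×69×10³) + 1/(2025×121×10³) = 1.038×10⁻⁸ N⁻¹.
So P = 0.000567 / 1.038×10⁻⁸ = 54.61 kN.
σ_{aluminium} = P/A₁ = 54610/2300 = 23.74 MPa, tensile.

σ ≈ 23.7 MPa (tensile)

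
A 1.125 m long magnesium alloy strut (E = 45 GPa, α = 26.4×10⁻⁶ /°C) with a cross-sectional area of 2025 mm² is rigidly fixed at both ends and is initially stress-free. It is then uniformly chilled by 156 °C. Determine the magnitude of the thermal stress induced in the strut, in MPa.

σ ≈ 185 MPa (tensile)

Because both ends are immovable the net strain is zero, and the suppressed thermal strain is αΔT = 26.4×10⁻⁶ × 156 = 4118.4×10⁻⁶.
Hence σ = E·αΔT = 45×10³ × 4118.4×10⁻⁶ = 185.3 MPa, tensile.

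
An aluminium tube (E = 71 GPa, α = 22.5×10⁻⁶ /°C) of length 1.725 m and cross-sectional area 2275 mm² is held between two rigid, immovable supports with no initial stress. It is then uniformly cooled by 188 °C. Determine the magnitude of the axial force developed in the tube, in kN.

P ≈ 683 kN (tensile)

The ends cannot move, so σ = EαΔT = 71×10³ × 22.5×10⁻⁶ × 188 = 300.3 MPa.
P = AEαΔT = 2275 × 71×10³ × 22.5×10⁻⁶ × 188 = 683.3 kN (tensile).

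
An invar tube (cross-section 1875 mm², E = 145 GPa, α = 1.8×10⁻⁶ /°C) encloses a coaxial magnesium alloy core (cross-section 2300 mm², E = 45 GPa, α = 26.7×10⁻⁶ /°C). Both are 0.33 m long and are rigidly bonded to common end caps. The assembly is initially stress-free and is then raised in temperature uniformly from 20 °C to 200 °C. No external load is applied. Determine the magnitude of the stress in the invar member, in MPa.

Both members must finish at the same length. With the larger α, the magnesium alloy tends to over-expand; the plates restrain it, putting the magnesium alloy in compression and the invar in tension. With no external load the two internal forces are equal and opposite, magnitude P.
Setting the final lengths equal and cancelling L: (α₁ − α₂)ΔT = P/(A₁E₁) + P/(A₂E₂).
|α₁ − α₂|·ΔT = 24.9×10⁻⁶ × 180 = 0.004482.
1/(A₁E₁) + 1/(A₂E₂) = 1/(1875×145×10³) + 1/(2300×45×10³) = 1.334×10⁻⁸ N⁻¹.
P = 0.004482 / 1.334×10⁻⁸ = 336000 N = 336 kN.
σ_{invar} = P/A₁ = 336000/1875 = 179.2 MPa, tensile.

σ ≈ 179 MPa (tensile)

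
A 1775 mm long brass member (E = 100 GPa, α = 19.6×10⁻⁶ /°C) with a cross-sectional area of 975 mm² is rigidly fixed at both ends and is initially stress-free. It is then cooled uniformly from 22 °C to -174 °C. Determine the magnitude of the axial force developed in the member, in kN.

Full restraint means ε = 0, so the stress is σ = EαΔT = 100×10³ × 19.6×10⁻⁶ × 196 = 384.2 MPa.
Then P = σA = 384.2 × 975 mm² = 374.6 kN, tensile.

P ≈ 375 kN (tensile)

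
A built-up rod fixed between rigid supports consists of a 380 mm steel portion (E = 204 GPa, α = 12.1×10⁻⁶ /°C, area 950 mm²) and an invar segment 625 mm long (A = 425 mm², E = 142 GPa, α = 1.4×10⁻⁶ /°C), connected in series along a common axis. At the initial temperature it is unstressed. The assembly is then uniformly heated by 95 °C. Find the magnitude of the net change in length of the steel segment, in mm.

|ΔL| ≈ 0.354 mm

With the walls removed the bar would change length by δ_free = Σ αᵢΔT Lᵢ = 12.1×10⁻⁶×95×380 + 1.4×10⁻⁶×95×625 = 0.5199 mm.
The walls prevent any net length change, so an axial force P (same in every segment) develops. Compatibility: P · Σ Lᵢ/(AᵢEᵢ) = δ_free.
The series flexibility is Σ Lᵢ/(AᵢEᵢ) = 380/(950×204×10³) + 625/(425×142×10³) = 1.232×10⁻⁵ mm/N.
Hence P = δ_free / Σ(L/AE) = 0.5199/1.232×10⁻⁵ = 42.21 kN (compressive).
For the steel segment, free thermal change = 12.1×10⁻⁶×95×380 = 0.4368 mm and elastic change from P = 42210×380/(950×204×10³) = 0.08277 mm; these oppose, so the net change is 0.354 mm (segment lengthens).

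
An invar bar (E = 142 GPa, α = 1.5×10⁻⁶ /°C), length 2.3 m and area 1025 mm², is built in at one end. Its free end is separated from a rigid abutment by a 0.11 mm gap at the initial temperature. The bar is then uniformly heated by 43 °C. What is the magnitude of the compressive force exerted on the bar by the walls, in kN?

Free thermal elongation = αΔT L = 1.5×10⁻⁶ × 43 × 2300 = 0.1483 mm.
The gap closes (δ_free > 0.11 mm) and the wall then resists a further 0.1483 − 0.11 = 0.03835 mm of expansion.
Compatibility: PL/(AE) = 0.03835 mm, so σ = P/A = E × (0.03835/2300) = 2.368 MPa.
Force on the wall = σA = 2.368 × 1025 mm² = 2.427 kN.

P ≈ 2.43 kN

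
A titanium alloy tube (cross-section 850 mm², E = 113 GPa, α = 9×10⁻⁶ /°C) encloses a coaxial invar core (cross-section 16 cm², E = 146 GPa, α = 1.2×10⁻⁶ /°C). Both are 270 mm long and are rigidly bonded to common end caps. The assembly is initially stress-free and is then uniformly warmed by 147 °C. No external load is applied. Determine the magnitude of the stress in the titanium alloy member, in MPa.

Equilibrium of a rigid end plate with no external load gives equal and opposite internal forces ±P in the two members. Since α_{titanium alloy} > α_{invar}, heating drives the titanium alloy into compression and the invar into tension.
Compatibility of the two members (thermal + elastic change equal): (α₁ − α₂)ΔT = P·[1/(A₁E₁) + 1/(A₂E₂)].
|α₁ − α₂|·ΔT = 7.8×10⁻⁶ × 147 = 0.001147.
1/(A₁E₁) + 1/(A₂E₂) = 1/(850×113×10³) + 1/(1600×146×10³) = 1.469×10⁻⁸ N⁻¹.
So P = 0.001147 / 1.469×10⁻⁸ = 78.04 kN.
σ_{titanium alloy} = P/A₁ = 78040/850 = 91.81 MPa, compressive.

σ ≈ 91.8 MPa (compressive)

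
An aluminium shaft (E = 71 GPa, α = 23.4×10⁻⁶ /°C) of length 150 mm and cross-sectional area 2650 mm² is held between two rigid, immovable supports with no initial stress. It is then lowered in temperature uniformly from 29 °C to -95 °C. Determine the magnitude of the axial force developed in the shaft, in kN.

With zero net strain, σ = E·αΔT = 71 GPa × 23.4×10⁻⁶ × 124 = 206 MPa.
Then P = σA = 206 × 2650 mm² = 545.9 kN, tensile.

P ≈ 546 kN (tensile)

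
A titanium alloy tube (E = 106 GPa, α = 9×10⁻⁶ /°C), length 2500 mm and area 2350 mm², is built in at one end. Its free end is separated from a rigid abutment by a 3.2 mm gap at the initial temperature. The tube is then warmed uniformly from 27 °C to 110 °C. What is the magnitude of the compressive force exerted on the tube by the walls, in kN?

Free thermal elongation = αΔT L = 9×10⁻⁶ × 83 × 2500 = 1.868 mm.
Since δ_free = 1.87 mm is less than the 3.2 mm gap, the tube never touches the wall. No axial force develops.

P ≈ 0 kN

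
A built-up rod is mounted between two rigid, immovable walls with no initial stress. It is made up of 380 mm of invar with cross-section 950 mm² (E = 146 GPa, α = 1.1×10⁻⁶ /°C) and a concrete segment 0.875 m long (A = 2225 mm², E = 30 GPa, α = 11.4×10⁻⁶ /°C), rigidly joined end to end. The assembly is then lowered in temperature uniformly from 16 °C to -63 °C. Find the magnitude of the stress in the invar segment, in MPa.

With the walls removed the bar would change length by δ_free = Σ αᵢΔT Lᵢ = 1.1×10⁻⁶×79×380 + 11.4×10⁻⁶×79×875 = 0.821 mm.
The walls prevent any net length change, so an axial force P (same in every segment) develops. Compatibility: P · Σ Lᵢ/(AᵢEᵢ) = δ_free.
The series flexibility is Σ Lᵢ/(AᵢEᵢ) = 380/(950×146×10³) + 875/(2225×30×10³) = 1.585×10⁻⁵ mm/N.
Hence P = δ_free / Σ(L/AE) = 0.821/1.585×10⁻⁵ = 51.81 kN (tensile).
σ_{invar} = P / A = 51810 / 950 = 54.53 MPa.

σ ≈ 54.5 MPa (tensile)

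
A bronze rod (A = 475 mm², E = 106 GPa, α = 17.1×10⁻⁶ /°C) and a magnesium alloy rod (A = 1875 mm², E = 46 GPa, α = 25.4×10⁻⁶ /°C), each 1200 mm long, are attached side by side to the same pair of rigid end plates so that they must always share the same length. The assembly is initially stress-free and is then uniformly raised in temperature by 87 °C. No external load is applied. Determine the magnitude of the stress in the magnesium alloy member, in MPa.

σ ≈ 12.2 MPa (compressive)

The magnesium alloy has the larger α, so on heating it would change length more than the bronze if both were free. The rigid plates force a common final length, so the magnesium alloy is put into compression and the bronze into tension, with equal and opposite forces P (no external load).
Setting the final lengths equal and cancelling L: (α₁ − α₂)ΔT = P/(A₁E₁) + P/(A₂E₂).
|α₁ − α₂|·ΔT = 8.3×10⁻⁶ × 87 = 0.0007221.
1/(A₁E₁) + 1/(A₂E₂) = 1/(475×106×10³) + 1/(1875×46×10³) = 3.146×10⁻⁸ N⁻¹.
P = 0.0007221 / 3.146×10⁻⁸ = 22960 N = 22.96 kN.
σ_{magnesium alloy} = P/A₂ = 22960/1875 = 12.24 MPa, compressive.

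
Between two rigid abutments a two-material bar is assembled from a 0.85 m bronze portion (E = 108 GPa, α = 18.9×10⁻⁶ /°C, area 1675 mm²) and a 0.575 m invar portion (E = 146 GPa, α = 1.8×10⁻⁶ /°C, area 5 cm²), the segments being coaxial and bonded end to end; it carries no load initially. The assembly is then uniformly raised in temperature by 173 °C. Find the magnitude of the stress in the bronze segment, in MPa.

With the walls removed the bar would change length by δ_free = Σ αᵢΔT Lᵢ = 18.9×10⁻⁶×173×850 + 1.8×10⁻⁶×173×575 = 2.958 mm.
The rigid supports impose zero overall length change; the single axial force P common to all segments must satisfy P Σ Lᵢ/(AᵢEᵢ) = δ_free.
The series flexibility is Σ Lᵢ/(AᵢEᵢ) = 850/(1675×108×10³) + 575/(500×146×10³) = 1.258×10⁻⁵ mm/N.
So P = 2.958 / 1.258×10⁻⁵ = 235.2 kN, compressive.
σ_{bronze} = P / A = 235200 / 1675 = 140.4 MPa.

σ ≈ 140 MPa (compressive)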